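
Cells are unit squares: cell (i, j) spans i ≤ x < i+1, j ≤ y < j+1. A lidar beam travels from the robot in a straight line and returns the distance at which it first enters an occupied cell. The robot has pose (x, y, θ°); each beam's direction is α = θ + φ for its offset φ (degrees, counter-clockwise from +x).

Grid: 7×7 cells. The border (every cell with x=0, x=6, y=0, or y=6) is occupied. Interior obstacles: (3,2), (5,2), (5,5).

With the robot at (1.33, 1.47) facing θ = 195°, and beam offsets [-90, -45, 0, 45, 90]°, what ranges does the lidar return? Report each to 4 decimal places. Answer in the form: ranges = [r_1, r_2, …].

beam 1: φ=-90°, α=105°
  d=(-0.2588,0.9659)  start (1,1)  tX=1.2750 tY=0.5487  stride 1/|dx|=3.8637 1/|dy|=1.0353
    cross y-line → (1,2), t=0.5487
    cross x-line → (0,2), t=1.2750 (wall)
  → r_1 = 1.2750
beam 2: φ=-45°, α=150°
  d=(-0.8660,0.5000)  start (1,1)  tX=0.3811 tY=1.0600  stride 1/|dx|=1.1547 1/|dy|=2.0000
    cross x-line → (0,1), t=0.3811 (wall)
  → r_2 = 0.3811
beam 3: φ=0°, α=195°
  d=(-0.9659,-0.2588)  start (1,1)  tX=0.3416 tY=1.8159  stride 1/|dx|=1.0353 1/|dy|=3.8637
    cross x-line → (0,1), t=0.3416 (wall)
  → r_3 = 0.3416
beam 4: φ=45°, α=240°
  d=(-0.5000,-0.8660)  start (1,1)  tX=0.6600 tY=0.5427  stride 1/|dx|=2.0000 1/|dy|=1.1547
    cross y-line → (1,0), t=0.5427 (wall)
  → r_4 = 0.5427
beam 5: φ=90°, α=285°
  d=(0.2588,-0.9659)  start (1,1)  tX=2.5887 tY=0.4866  stride 1/|dx|=3.8637 1/|dy|=1.0353
    cross y-line → (1,0), t=0.4866 (wall)
  → r_5 = 0.4866

ranges = [1.2750, 0.3811, 0.3416, 0.5427, 0.4866]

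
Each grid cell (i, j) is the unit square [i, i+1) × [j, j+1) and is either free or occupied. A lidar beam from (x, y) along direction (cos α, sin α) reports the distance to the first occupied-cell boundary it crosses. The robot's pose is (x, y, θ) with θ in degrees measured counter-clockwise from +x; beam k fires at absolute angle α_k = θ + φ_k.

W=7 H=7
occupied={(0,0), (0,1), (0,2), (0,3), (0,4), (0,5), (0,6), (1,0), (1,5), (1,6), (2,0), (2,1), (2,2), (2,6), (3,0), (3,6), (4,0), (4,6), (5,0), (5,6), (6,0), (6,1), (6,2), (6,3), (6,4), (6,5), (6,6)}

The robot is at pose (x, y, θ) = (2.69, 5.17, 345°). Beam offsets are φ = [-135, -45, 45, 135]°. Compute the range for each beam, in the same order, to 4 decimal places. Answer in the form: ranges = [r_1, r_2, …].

beam 1: φ=-135°, α=210°
  d=(-0.8660,-0.5000)  start (2,5)  tX=0.7967 tY=0.3400  stride 1/|dx|=1.1547 1/|dy|=2.0000
    cross y-line → (2,4), t=0.3400
    cross x-line → (1,4), t=0.7967
    cross x-line → (0,4), t=1.9514 (wall)
  → r_1 = 1.9514
beam 2: φ=-45°, α=300°
  d=(0.5000,-0.8660)  start (2,5)  tX=0.6200 tY=0.1963  stride 1/|dx|=2.0000 1/|dy|=1.1547
    cross y-line → (2,4), t=0.1963
    cross x-line → (3,4), t=0.6200
    cross y-line → (3,3), t=1.3510
    cross y-line → (3,2), t=2.5057
    cross x-line → (4,2), t=2.6200
    cross y-line → (4,1), t=3.6604
    cross x-line → (5,1), t=4.6200
    cross y-line → (5,0), t=4.8151 (wall)
  → r_2 = 4.8151
beam 3: φ=45°, α=30°
  d=(0.8660,0.5000)  start (2,5)  tX=0.3580 tY=1.6600  stride 1/|dx|=1.1547 1/|dy|=2.0000
    cross x-line → (3,5), t=0.3580
    cross x-line → (4,5), t=1.5127
    cross y-line → (4,6), t=1.6600 (wall)
  → r_3 = 1.6600
beam 4: φ=135°, α=120°
  d=(-0.5000,0.8660)  start (2,5)  tX=1.3800 tY=0.9584  stride 1/|dx|=2.0000 1/|dy|=1.1547
    cross y-line → (2,6), t=0.9584 (wall)
  → r_4 = 0.9584

ranges = [1.9514, 4.8151, 1.6600, 0.9584]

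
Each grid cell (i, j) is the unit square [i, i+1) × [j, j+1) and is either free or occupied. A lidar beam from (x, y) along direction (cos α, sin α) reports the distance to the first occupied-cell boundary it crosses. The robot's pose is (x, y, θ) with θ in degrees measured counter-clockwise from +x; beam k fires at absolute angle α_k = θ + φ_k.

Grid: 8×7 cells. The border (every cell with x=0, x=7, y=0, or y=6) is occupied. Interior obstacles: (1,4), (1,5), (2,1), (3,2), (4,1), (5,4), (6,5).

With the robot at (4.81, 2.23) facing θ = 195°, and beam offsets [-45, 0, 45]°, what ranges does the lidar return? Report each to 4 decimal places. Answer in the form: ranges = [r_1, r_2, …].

ranges = [0.9353, 0.8386, 0.2656]

beam 1: φ=-45°, α=150°
  d=(-0.8660,0.5000)  start (4,2)  tX=0.9353 tY=1.5400  stride 1/|dx|=1.1547 1/|dy|=2.0000
    cross x-line → (3,2), t=0.9353 (wall)
  → r_1 = 0.9353
beam 2: φ=0°, α=195°
  d=(-0.9659,-0.2588)  start (4,2)  tX=0.8386 tY=0.8887  stride 1/|dx|=1.0353 1/|dy|=3.8637
    cross x-line → (3,2), t=0.8386 (wall)
  → r_2 = 0.8386
beam 3: φ=45°, α=240°
  d=(-0.5000,-0.8660)  start (4,2)  tX=1.6200 tY=0.2656  stride 1/|dx|=2.0000 1/|dy|=1.1547
    cross y-line → (4,1), t=0.2656 (wall)
  → r_3 = 0.2656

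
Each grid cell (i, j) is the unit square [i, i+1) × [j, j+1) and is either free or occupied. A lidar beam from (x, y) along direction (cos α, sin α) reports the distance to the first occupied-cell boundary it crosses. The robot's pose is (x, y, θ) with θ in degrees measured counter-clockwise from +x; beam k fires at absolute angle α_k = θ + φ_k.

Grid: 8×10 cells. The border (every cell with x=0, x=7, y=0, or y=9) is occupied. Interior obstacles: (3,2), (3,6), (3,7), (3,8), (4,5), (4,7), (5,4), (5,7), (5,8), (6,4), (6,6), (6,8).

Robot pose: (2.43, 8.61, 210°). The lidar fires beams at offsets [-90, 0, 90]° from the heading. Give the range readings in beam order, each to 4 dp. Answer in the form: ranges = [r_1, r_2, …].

beam 1: φ=-90°, α=120°
  d=(-0.5000,0.8660)  start (2,8)  tX=0.8600 tY=0.4503  stride 1/|dx|=2.0000 1/|dy|=1.1547
    cross y-line → (2,9), t=0.4503 (wall)
  → r_1 = 0.4503
beam 2: φ=0°, α=210°
  d=(-0.8660,-0.5000)  start (2,8)  tX=0.4965 tY=1.2200  stride 1/|dx|=1.1547 1/|dy|=2.0000
    cross x-line → (1,8), t=0.4965
    cross y-line → (1,7), t=1.2200
    cross x-line → (0,7), t=1.6512 (wall)
  → r_2 = 1.6512
beam 3: φ=90°, α=300°
  d=(0.5000,-0.8660)  start (2,8)  tX=1.1400 tY=0.7044  stride 1/|dx|=2.0000 1/|dy|=1.1547
    cross y-line → (2,7), t=0.7044
    cross x-line → (3,7), t=1.1400 (wall)
  → r_3 = 1.1400

ranges = [0.4503, 1.6512, 1.1400]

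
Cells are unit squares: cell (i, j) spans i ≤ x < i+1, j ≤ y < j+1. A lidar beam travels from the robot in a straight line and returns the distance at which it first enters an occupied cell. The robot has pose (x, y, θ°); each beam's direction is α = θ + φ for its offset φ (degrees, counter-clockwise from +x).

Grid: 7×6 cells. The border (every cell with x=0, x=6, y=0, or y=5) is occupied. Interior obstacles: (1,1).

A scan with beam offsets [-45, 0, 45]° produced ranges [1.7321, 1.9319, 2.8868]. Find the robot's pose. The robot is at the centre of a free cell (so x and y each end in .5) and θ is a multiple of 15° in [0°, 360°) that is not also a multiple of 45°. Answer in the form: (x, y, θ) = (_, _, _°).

The pose lattice has 19·16 = 304 candidates. Test each by forward raycasting.
  (1.5, 4.5, 15°): beam 1 = 5.1962 ≠ 1.7321 ✗
  (5.5, 3.5, 150°): beam 1 = 1.5529 ≠ 1.7321 ✗
  (4.5, 1.5, 165°): beam 1 = 4.0415 ≠ 1.7321 ✗
  …
  (2.5, 3.5, 255°): r_1=1.7321, r_2=1.9319, r_3=2.8868 — all match ✓
No second candidate reproduces the full scan.

(x, y, θ) = (2.5, 3.5, 255°)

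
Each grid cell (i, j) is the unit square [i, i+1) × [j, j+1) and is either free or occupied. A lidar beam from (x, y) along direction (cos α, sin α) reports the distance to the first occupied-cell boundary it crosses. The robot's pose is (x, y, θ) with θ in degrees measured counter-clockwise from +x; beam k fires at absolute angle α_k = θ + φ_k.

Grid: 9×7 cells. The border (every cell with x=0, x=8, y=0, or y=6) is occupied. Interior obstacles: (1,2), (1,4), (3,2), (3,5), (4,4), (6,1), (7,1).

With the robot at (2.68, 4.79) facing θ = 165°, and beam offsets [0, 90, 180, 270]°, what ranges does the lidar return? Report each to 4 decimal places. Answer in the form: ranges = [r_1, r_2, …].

ranges = [0.7040, 2.6273, 1.3666, 1.2364]

beam 1: φ=0°, α=165°
  dir = (cos 165°, sin 165°) = (-0.9659, 0.2588); from cell (2,4)
  next x-line at t=0.7040, next y-line at t=0.8114; Δt_x=1.0353, Δt_y=3.8637
    x: enter (1,4) at t=0.7040 ← occupied
  → r_1 = 0.7040
beam 2: φ=90°, α=255°
  dir = (cos 255°, sin 255°) = (-0.2588, -0.9659); from cell (2,4)
  next x-line at t=2.6273, next y-line at t=0.8179; Δt_x=3.8637, Δt_y=1.0353
    y: enter (2,3) at t=0.8179
    y: enter (2,2) at t=1.8531
    x: enter (1,2) at t=2.6273 ← occupied
  → r_2 = 2.6273
beam 3: φ=180°, α=345°
  dir = (cos 345°, sin 345°) = (0.9659, -0.2588); from cell (2,4)
  next x-line at t=0.3313, next y-line at t=3.0523; Δt_x=1.0353, Δt_y=3.8637
    x: enter (3,4) at t=0.3313
    x: enter (4,4) at t=1.3666 ← occupied
  → r_3 = 1.3666
beam 4: φ=270°, α=75°
  dir = (cos 75°, sin 75°) = (0.2588, 0.9659); from cell (2,4)
  next x-line at t=1.2364, next y-line at t=0.2174; Δt_x=3.8637, Δt_y=1.0353
    y: enter (2,5) at t=0.2174
    x: enter (3,5) at t=1.2364 ← occupied
  → r_4 = 1.2364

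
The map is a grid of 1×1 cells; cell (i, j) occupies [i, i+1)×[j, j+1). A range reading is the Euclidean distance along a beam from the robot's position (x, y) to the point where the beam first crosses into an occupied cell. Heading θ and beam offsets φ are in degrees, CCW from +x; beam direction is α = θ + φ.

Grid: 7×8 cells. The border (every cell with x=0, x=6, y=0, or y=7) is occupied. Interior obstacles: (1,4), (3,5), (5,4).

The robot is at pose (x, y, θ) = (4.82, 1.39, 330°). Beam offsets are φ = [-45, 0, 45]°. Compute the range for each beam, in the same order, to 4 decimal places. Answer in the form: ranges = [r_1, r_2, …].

ranges = [0.4038, 0.7800, 1.2216]

beam 1: φ=-45°, α=285°
  d=(0.2588,-0.9659)  start (4,1)  tX=0.6955 tY=0.4038  stride 1/|dx|=3.8637 1/|dy|=1.0353
    cross y-line → (4,0), t=0.4038 (wall)
  → r_1 = 0.4038
beam 2: φ=0°, α=330°
  d=(0.8660,-0.5000)  start (4,1)  tX=0.2078 tY=0.7800  stride 1/|dx|=1.1547 1/|dy|=2.0000
    cross x-line → (5,1), t=0.2078
    cross y-line → (5,0), t=0.7800 (wall)
  → r_2 = 0.7800
beam 3: φ=45°, α=15°
  d=(0.9659,0.2588)  start (4,1)  tX=0.1863 tY=2.3569  stride 1/|dx|=1.0353 1/|dy|=3.8637
    cross x-line → (5,1), t=0.1863
    cross x-line → (6,1), t=1.2216 (wall)
  → r_3 = 1.2216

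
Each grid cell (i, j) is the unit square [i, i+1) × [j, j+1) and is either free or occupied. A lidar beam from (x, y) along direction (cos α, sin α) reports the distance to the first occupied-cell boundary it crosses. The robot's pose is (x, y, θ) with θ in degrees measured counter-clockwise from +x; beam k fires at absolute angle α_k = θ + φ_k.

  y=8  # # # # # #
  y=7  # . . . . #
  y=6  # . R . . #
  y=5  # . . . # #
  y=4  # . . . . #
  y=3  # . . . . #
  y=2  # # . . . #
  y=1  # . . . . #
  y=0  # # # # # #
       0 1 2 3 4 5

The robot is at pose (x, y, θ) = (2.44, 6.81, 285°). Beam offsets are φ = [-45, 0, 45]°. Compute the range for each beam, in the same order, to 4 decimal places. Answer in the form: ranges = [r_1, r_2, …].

beam 1: φ=-45°, α=240°
  dir = (cos 240°, sin 240°) = (-0.5000, -0.8660); from cell (2,6)
  next x-line at t=0.8800, next y-line at t=0.9353; Δt_x=2.0000, Δt_y=1.1547
    x: enter (1,6) at t=0.8800
    y: enter (1,5) at t=0.9353
    y: enter (1,4) at t=2.0900
    x: enter (0,4) at t=2.8800 ← occupied
  → r_1 = 2.8800
beam 2: φ=0°, α=285°
  dir = (cos 285°, sin 285°) = (0.2588, -0.9659); from cell (2,6)
  next x-line at t=2.1637, next y-line at t=0.8386; Δt_x=3.8637, Δt_y=1.0353
    y: enter (2,5) at t=0.8386
    y: enter (2,4) at t=1.8738
    x: enter (3,4) at t=2.1637
    y: enter (3,3) at t=2.9091
    y: enter (3,2) at t=3.9444
    y: enter (3,1) at t=4.9797
    y: enter (3,0) at t=6.0150 ← occupied
  → r_2 = 6.0150
beam 3: φ=45°, α=330°
  dir = (cos 330°, sin 330°) = (0.8660, -0.5000); from cell (2,6)
  next x-line at t=0.6466, next y-line at t=1.6200; Δt_x=1.1547, Δt_y=2.0000
    x: enter (3,6) at t=0.6466
    y: enter (3,5) at t=1.6200
    x: enter (4,5) at t=1.8013 ← occupied
  → r_3 = 1.8013

ranges = [2.8800, 6.0150, 1.8013]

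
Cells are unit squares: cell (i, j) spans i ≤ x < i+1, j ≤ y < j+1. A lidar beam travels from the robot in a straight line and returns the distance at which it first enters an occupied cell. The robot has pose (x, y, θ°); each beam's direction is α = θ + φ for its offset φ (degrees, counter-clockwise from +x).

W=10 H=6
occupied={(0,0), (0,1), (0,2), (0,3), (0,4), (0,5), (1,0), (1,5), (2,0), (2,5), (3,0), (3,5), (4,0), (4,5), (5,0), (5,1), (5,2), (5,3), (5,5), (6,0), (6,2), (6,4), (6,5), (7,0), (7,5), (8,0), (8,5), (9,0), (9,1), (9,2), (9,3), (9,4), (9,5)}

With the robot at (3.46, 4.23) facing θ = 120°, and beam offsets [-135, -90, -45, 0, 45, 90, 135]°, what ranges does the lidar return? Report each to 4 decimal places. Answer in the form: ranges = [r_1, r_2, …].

ranges = [1.5943, 1.5400, 0.7972, 0.8891, 2.5468, 2.8406, 3.3439]

beam 1: φ=-135°, α=345°
  dir = (cos 345°, sin 345°) = (0.9659, -0.2588); from cell (3,4)
  next x-line at t=0.5590, next y-line at t=0.8887; Δt_x=1.0353, Δt_y=3.8637
    x: enter (4,4) at t=0.5590
    y: enter (4,3) at t=0.8887
    x: enter (5,3) at t=1.5943 ← occupied
  → r_1 = 1.5943
beam 2: φ=-90°, α=30°
  dir = (cos 30°, sin 30°) = (0.8660, 0.5000); from cell (3,4)
  next x-line at t=0.6235, next y-line at t=1.5400; Δt_x=1.1547, Δt_y=2.0000
    x: enter (4,4) at t=0.6235
    y: enter (4,5) at t=1.5400 ← occupied
  → r_2 = 1.5400
beam 3: φ=-45°, α=75°
  dir = (cos 75°, sin 75°) = (0.2588, 0.9659); from cell (3,4)
  next x-line at t=2.0864, next y-line at t=0.7972; Δt_x=3.8637, Δt_y=1.0353
    y: enter (3,5) at t=0.7972 ← occupied
  → r_3 = 0.7972
beam 4: φ=0°, α=120°
  dir = (cos 120°, sin 120°) = (-0.5000, 0.8660); from cell (3,4)
  next x-line at t=0.9200, next y-line at t=0.8891; Δt_x=2.0000, Δt_y=1.1547
    y: enter (3,5) at t=0.8891 ← occupied
  → r_4 = 0.8891
beam 5: φ=45°, α=165°
  dir = (cos 165°, sin 165°) = (-0.9659, 0.2588); from cell (3,4)
  next x-line at t=0.4762, next y-line at t=2.9751; Δt_x=1.0353, Δt_y=3.8637
    x: enter (2,4) at t=0.4762
    x: enter (1,4) at t=1.5115
    x: enter (0,4) at t=2.5468 ← occupied
  → r_5 = 2.5468
beam 6: φ=90°, α=210°
  dir = (cos 210°, sin 210°) = (-0.8660, -0.5000); from cell (3,4)
  next x-line at t=0.5312, next y-line at t=0.4600; Δt_x=1.1547, Δt_y=2.0000
    y: enter (3,3) at t=0.4600
    x: enter (2,3) at t=0.5312
    x: enter (1,3) at t=1.6859
    y: enter (1,2) at t=2.4600
    x: enter (0,2) at t=2.8406 ← occupied
  → r_6 = 2.8406
beam 7: φ=135°, α=255°
  dir = (cos 255°, sin 255°) = (-0.2588, -0.9659); from cell (3,4)
  next x-line at t=1.7773, next y-line at t=0.2381; Δt_x=3.8637, Δt_y=1.0353
    y: enter (3,3) at t=0.2381
    y: enter (3,2) at t=1.2734
    x: enter (2,2) at t=1.7773
    y: enter (2,1) at t=2.3087
    y: enter (2,0) at t=3.3439 ← occupied
  → r_7 = 3.3439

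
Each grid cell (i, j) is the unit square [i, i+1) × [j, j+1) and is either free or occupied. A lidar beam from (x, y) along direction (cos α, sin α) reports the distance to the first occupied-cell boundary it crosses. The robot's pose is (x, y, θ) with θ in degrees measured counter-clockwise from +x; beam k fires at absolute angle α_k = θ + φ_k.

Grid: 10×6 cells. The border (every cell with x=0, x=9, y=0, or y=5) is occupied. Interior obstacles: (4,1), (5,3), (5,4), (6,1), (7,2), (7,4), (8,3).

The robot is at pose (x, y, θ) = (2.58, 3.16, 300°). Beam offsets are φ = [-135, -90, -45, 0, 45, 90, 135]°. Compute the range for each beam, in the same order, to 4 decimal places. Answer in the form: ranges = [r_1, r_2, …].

ranges = [1.6357, 1.8244, 2.2362, 2.4942, 4.4819, 2.7944, 1.9049]

beam 1: φ=-135°, α=165°
  direction (-0.9659, 0.2588); cell (2,3); t to first gridline: x 0.6005, y 3.2455 (then +1.0353 / +3.8637)
    (1,3) via x @ 0.6005
    (0,3) via x @ 1.6357  # hit
  → r_1 = 1.6357
beam 2: φ=-90°, α=210°
  direction (-0.8660, -0.5000); cell (2,3); t to first gridline: x 0.6697, y 0.3200 (then +1.1547 / +2.0000)
    (2,2) via y @ 0.3200
    (1,2) via x @ 0.6697
    (0,2) via x @ 1.8244  # hit
  → r_2 = 1.8244
beam 3: φ=-45°, α=255°
  direction (-0.2588, -0.9659); cell (2,3); t to first gridline: x 2.2409, y 0.1656 (then +3.8637 / +1.0353)
    (2,2) via y @ 0.1656
    (2,1) via y @ 1.2009
    (2,0) via y @ 2.2362  # hit
  → r_3 = 2.2362
beam 4: φ=0°, α=300°
  direction (0.5000, -0.8660); cell (2,3); t to first gridline: x 0.8400, y 0.1848 (then +2.0000 / +1.1547)
    (2,2) via y @ 0.1848
    (3,2) via x @ 0.8400
    (3,1) via y @ 1.3395
    (3,0) via y @ 2.4942  # hit
  → r_4 = 2.4942
beam 5: φ=45°, α=345°
  direction (0.9659, -0.2588); cell (2,3); t to first gridline: x 0.4348, y 0.6182 (then +1.0353 / +3.8637)
    (3,3) via x @ 0.4348
    (3,2) via y @ 0.6182
    (4,2) via x @ 1.4701
    (5,2) via x @ 2.5054
    (6,2) via x @ 3.5406
    (6,1) via y @ 4.4819  # hit
  → r_5 = 4.4819
beam 6: φ=90°, α=30°
  direction (0.8660, 0.5000); cell (2,3); t to first gridline: x 0.4850, y 1.6800 (then +1.1547 / +2.0000)
    (3,3) via x @ 0.4850
    (4,3) via x @ 1.6397
    (4,4) via y @ 1.6800
    (5,4) via x @ 2.7944  # hit
  → r_6 = 2.7944
beam 7: φ=135°, α=75°
  direction (0.2588, 0.9659); cell (2,3); t to first gridline: x 1.6228, y 0.8696 (then +3.8637 / +1.0353)
    (2,4) via y @ 0.8696
    (3,4) via x @ 1.6228
    (3,5) via y @ 1.9049  # hit
  → r_7 = 1.9049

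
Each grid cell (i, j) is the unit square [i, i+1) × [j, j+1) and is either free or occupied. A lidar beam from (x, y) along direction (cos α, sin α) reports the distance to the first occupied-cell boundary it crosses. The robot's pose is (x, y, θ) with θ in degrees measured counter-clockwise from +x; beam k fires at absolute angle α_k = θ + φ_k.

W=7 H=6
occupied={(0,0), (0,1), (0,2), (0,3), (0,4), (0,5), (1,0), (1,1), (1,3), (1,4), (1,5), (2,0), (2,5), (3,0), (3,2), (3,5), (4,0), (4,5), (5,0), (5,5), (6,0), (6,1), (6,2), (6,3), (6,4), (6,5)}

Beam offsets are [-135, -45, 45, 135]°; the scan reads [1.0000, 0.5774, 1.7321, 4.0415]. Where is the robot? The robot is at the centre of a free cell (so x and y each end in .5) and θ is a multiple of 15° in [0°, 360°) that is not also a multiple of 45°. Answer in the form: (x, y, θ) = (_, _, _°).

Enumerate (i+0.5, j+0.5, θ) over the 16 free cells and 16 admissible headings. For each, cast all 4 beams and compare to the given ranges.
  (5.5, 4.5, 60°): beam 1 = 1.9319 ≠ 1.0000 ✗
  (4.5, 4.5, 60°): beam 1 = 3.6235 ≠ 1.0000 ✗
  (3.5, 3.5, 195°): beam 1 = 1.7321 ≠ 1.0000 ✗
  (4.5, 4.5, 195°): beam 1 = 0.5774 ≠ 1.0000 ✗
  (4.5, 4.5, 105°): beam 1 = 1.7321 ≠ 1.0000 ✗
  …
  (3.5, 4.5, 165°): r_1=1.0000, r_2=0.5774, r_3=1.7321, r_4=4.0415 — all match ✓
Unique over the lattice → pose = (3.5, 4.5, 165°).

(x, y, θ) = (3.5, 4.5, 165°)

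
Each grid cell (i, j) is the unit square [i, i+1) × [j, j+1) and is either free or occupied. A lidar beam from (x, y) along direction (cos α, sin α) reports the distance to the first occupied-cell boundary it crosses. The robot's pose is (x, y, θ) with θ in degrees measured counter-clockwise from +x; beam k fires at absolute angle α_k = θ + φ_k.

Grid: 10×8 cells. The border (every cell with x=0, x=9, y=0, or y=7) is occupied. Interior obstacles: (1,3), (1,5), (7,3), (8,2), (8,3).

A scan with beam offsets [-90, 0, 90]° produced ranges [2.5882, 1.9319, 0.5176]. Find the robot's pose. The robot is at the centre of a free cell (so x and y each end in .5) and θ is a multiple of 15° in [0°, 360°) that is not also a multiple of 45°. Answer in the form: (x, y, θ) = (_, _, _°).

Candidates: 43 free-cell centres × 16 headings = 688 poses. Raycast each; keep the one whose scan matches to 4 dp.
  (4.5, 1.5, 285°): beam 1 = 1.9319 ≠ 2.5882 ✗
  (1.5, 2.5, 150°): beam 1 = 0.5774 ≠ 2.5882 ✗
  (7.5, 1.5, 120°): beam 1 = 1.0000 ≠ 2.5882 ✗
  (8.5, 4.5, 240°): beam 1 = 5.0000 ≠ 2.5882 ✗
  …
  (6.5, 6.5, 15°): r_1=2.5882, r_2=1.9319, r_3=0.5176 — all match ✓
Unique over the lattice → pose = (6.5, 6.5, 15°).

(x, y, θ) = (6.5, 6.5, 15°)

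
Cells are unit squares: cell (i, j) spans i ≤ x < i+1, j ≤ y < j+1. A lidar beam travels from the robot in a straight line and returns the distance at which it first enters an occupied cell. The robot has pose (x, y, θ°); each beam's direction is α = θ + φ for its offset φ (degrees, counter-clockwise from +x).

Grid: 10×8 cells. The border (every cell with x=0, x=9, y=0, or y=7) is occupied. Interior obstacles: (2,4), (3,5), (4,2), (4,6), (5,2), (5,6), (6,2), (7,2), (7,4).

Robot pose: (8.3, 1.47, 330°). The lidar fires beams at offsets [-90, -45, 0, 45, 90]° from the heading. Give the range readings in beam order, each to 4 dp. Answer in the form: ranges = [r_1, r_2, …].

beam 1: φ=-90°, α=240°
  dir = (cos 240°, sin 240°) = (-0.5000, -0.8660); from cell (8,1)
  next x-line at t=0.6000, next y-line at t=0.5427; Δt_x=2.0000, Δt_y=1.1547
    y: enter (8,0) at t=0.5427 ← occupied
  → r_1 = 0.5427
beam 2: φ=-45°, α=285°
  dir = (cos 285°, sin 285°) = (0.2588, -0.9659); from cell (8,1)
  next x-line at t=2.7046, next y-line at t=0.4866; Δt_x=3.8637, Δt_y=1.0353
    y: enter (8,0) at t=0.4866 ← occupied
  → r_2 = 0.4866
beam 3: φ=0°, α=330°
  dir = (cos 330°, sin 330°) = (0.8660, -0.5000); from cell (8,1)
  next x-line at t=0.8083, next y-line at t=0.9400; Δt_x=1.1547, Δt_y=2.0000
    x: enter (9,1) at t=0.8083 ← occupied
  → r_3 = 0.8083
beam 4: φ=45°, α=15°
  dir = (cos 15°, sin 15°) = (0.9659, 0.2588); from cell (8,1)
  next x-line at t=0.7247, next y-line at t=2.0478; Δt_x=1.0353, Δt_y=3.8637
    x: enter (9,1) at t=0.7247 ← occupied
  → r_4 = 0.7247
beam 5: φ=90°, α=60°
  dir = (cos 60°, sin 60°) = (0.5000, 0.8660); from cell (8,1)
  next x-line at t=1.4000, next y-line at t=0.6120; Δt_x=2.0000, Δt_y=1.1547
    y: enter (8,2) at t=0.6120
    x: enter (9,2) at t=1.4000 ← occupied
  → r_5 = 1.4000

ranges = [0.5427, 0.4866, 0.8083, 0.7247, 1.4000]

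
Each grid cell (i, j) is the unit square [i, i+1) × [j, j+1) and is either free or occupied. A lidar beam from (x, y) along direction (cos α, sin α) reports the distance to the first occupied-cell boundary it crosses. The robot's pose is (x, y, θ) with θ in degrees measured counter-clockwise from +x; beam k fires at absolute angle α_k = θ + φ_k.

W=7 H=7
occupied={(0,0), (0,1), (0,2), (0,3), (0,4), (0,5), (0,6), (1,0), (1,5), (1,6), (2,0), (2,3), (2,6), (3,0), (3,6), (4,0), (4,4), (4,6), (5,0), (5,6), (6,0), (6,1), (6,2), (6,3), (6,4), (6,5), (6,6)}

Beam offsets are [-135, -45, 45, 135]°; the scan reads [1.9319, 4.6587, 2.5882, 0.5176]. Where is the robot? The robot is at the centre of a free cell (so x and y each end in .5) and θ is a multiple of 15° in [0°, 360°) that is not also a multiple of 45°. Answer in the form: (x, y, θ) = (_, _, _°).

(x, y, θ) = (5.5, 3.5, 210°)

Enumerate (i+0.5, j+0.5, θ) over the 22 free cells and 16 admissible headings. For each, cast all 4 beams and compare to the given ranges.
  (1.5, 3.5, 165°): beam 1 = 0.5774 ≠ 1.9319 ✗
  (3.5, 5.5, 105°): beam 1 = 1.0000 ≠ 1.9319 ✗
  (3.5, 4.5, 30°): beam 1 = 3.6235 ≠ 1.9319 ✗
  (4.5, 5.5, 165°): beam 1 = 1.0000 ≠ 1.9319 ✗
  …
  (5.5, 3.5, 210°): r_1=1.9319, r_2=4.6587, r_3=2.5882, r_4=0.5176 — all match ✓
Only this pose fits every beam.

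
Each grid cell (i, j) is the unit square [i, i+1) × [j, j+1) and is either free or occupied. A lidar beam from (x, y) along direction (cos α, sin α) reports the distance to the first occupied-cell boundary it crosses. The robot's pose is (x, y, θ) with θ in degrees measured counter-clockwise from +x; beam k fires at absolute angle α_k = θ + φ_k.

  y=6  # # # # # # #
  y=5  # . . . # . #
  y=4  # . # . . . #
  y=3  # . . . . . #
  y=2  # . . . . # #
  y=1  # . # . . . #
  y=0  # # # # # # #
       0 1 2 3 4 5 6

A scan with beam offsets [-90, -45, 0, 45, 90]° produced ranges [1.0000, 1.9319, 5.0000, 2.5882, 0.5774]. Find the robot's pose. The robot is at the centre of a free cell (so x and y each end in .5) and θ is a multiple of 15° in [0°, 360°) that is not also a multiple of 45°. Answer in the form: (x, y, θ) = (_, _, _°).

(x, y, θ) = (3.5, 1.5, 60°)

Enumerate (i+0.5, j+0.5, θ) over the 21 free cells and 16 admissible headings. For each, cast all 5 beams and compare to the given ranges.
  (1.5, 3.5, 150°): beam 3 = 0.5774 ≠ 5.0000 ✗
  (4.5, 2.5, 60°): beam 1 = 0.5774 ≠ 1.0000 ✗
  (3.5, 5.5, 60°): beam 1 = 0.5774 ≠ 1.0000 ✗
  …
  (3.5, 1.5, 60°): r_1=1.0000, r_2=1.9319, r_3=5.0000, r_4=2.5882, r_5=0.5774 — all match ✓
Unique over the lattice → pose = (3.5, 1.5, 60°).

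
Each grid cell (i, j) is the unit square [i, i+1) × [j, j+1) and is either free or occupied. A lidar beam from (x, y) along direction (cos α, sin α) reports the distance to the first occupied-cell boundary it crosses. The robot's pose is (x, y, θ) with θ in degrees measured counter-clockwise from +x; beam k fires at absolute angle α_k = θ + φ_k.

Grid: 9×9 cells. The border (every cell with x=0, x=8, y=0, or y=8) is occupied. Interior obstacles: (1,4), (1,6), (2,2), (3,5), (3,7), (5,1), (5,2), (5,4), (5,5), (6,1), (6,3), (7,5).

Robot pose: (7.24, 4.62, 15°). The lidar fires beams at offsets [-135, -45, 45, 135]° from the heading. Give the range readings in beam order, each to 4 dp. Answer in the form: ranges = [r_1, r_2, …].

beam 1: φ=-135°, α=240°
  direction (-0.5000, -0.8660); cell (7,4); t to first gridline: x 0.4800, y 0.7159 (then +2.0000 / +1.1547)
    (6,4) via x @ 0.4800
    (6,3) via y @ 0.7159  # hit
  → r_1 = 0.7159
beam 2: φ=-45°, α=330°
  direction (0.8660, -0.5000); cell (7,4); t to first gridline: x 0.8776, y 1.2400 (then +1.1547 / +2.0000)
    (8,4) via x @ 0.8776  # hit
  → r_2 = 0.8776
beam 3: φ=45°, α=60°
  direction (0.5000, 0.8660); cell (7,4); t to first gridline: x 1.5200, y 0.4388 (then +2.0000 / +1.1547)
    (7,5) via y @ 0.4388  # hit
  → r_3 = 0.4388
beam 4: φ=135°, α=150°
  direction (-0.8660, 0.5000); cell (7,4); t to first gridline: x 0.2771, y 0.7600 (then +1.1547 / +2.0000)
    (6,4) via x @ 0.2771
    (6,5) via y @ 0.7600
    (5,5) via x @ 1.4318  # hit
  → r_4 = 1.4318

ranges = [0.7159, 0.8776, 0.4388, 1.4318]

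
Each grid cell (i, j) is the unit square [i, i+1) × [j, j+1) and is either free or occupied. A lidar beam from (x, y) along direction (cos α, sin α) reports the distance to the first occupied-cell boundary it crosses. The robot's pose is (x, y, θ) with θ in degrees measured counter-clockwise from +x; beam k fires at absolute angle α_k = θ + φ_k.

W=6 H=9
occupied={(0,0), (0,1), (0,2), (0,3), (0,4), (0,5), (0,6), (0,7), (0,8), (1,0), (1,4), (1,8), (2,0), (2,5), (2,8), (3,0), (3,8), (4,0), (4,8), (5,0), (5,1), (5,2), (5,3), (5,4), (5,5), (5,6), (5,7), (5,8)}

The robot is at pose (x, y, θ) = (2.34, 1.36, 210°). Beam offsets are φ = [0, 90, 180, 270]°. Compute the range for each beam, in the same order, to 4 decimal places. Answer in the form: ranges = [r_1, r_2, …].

beam 1: φ=0°, α=210°
  cosα=-0.8660 sinα=-0.5000 | (2,1) | tMaxX 0.3926 tMaxY 0.7200 | tΔX 1.1547 tΔY 2.0000
    t=0.3926 [x] (1,1)
    t=0.7200 [y] (1,0) — stop
  → r_1 = 0.7200
beam 2: φ=90°, α=300°
  cosα=0.5000 sinα=-0.8660 | (2,1) | tMaxX 1.3200 tMaxY 0.4157 | tΔX 2.0000 tΔY 1.1547
    t=0.4157 [y] (2,0) — stop
  → r_2 = 0.4157
beam 3: φ=180°, α=30°
  cosα=0.8660 sinα=0.5000 | (2,1) | tMaxX 0.7621 tMaxY 1.2800 | tΔX 1.1547 tΔY 2.0000
    t=0.7621 [x] (3,1)
    t=1.2800 [y] (3,2)
    t=1.9168 [x] (4,2)
    t=3.0715 [x] (5,2) — stop
  → r_3 = 3.0715
beam 4: φ=270°, α=120°
  cosα=-0.5000 sinα=0.8660 | (2,1) | tMaxX 0.6800 tMaxY 0.7390 | tΔX 2.0000 tΔY 1.1547
    t=0.6800 [x] (1,1)
    t=0.7390 [y] (1,2)
    t=1.8937 [y] (1,3)
    t=2.6800 [x] (0,3) — stop
  → r_4 = 2.6800

ranges = [0.7200, 0.4157, 3.0715, 2.6800]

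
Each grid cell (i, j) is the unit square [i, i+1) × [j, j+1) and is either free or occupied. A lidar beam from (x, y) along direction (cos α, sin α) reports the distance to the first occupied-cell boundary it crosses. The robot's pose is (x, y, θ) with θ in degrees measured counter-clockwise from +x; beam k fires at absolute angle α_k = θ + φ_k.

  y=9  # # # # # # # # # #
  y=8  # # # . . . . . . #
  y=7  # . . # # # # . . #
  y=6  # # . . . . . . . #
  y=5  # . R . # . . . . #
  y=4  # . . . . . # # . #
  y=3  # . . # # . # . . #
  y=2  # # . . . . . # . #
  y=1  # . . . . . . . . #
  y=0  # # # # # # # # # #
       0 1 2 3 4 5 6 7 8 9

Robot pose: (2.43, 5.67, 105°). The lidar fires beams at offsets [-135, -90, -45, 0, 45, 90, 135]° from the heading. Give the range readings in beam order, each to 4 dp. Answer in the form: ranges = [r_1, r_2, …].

beam 1: φ=-135°, α=330°
  cosα=0.8660 sinα=-0.5000 | (2,5) | tMaxX 0.6582 tMaxY 1.3400 | tΔX 1.1547 tΔY 2.0000
    t=0.6582 [x] (3,5)
    t=1.3400 [y] (3,4)
    t=1.8129 [x] (4,4)
    t=2.9676 [x] (5,4)
    t=3.3400 [y] (5,3)
    t=4.1223 [x] (6,3) — stop
  → r_1 = 4.1223
beam 2: φ=-90°, α=15°
  cosα=0.9659 sinα=0.2588 | (2,5) | tMaxX 0.5901 tMaxY 1.2750 | tΔX 1.0353 tΔY 3.8637
    t=0.5901 [x] (3,5)
    t=1.2750 [y] (3,6)
    t=1.6254 [x] (4,6)
    t=2.6607 [x] (5,6)
    t=3.6959 [x] (6,6)
    t=4.7312 [x] (7,6)
    t=5.1387 [y] (7,7)
    t=5.7665 [x] (8,7)
    t=6.8018 [x] (9,7) — stop
  → r_2 = 6.8018
beam 3: φ=-45°, α=60°
  cosα=0.5000 sinα=0.8660 | (2,5) | tMaxX 1.1400 tMaxY 0.3811 | tΔX 2.0000 tΔY 1.1547
    t=0.3811 [y] (2,6)
    t=1.1400 [x] (3,6)
    t=1.5358 [y] (3,7) — stop
  → r_3 = 1.5358
beam 4: φ=0°, α=105°
  cosα=-0.2588 sinα=0.9659 | (2,5) | tMaxX 1.6614 tMaxY 0.3416 | tΔX 3.8637 tΔY 1.0353
    t=0.3416 [y] (2,6)
    t=1.3769 [y] (2,7)
    t=1.6614 [x] (1,7)
    t=2.4122 [y] (1,8) — stop
  → r_4 = 2.4122
beam 5: φ=45°, α=150°
  cosα=-0.8660 sinα=0.5000 | (2,5) | tMaxX 0.4965 tMaxY 0.6600 | tΔX 1.1547 tΔY 2.0000
    t=0.4965 [x] (1,5)
    t=0.6600 [y] (1,6) — stop
  → r_5 = 0.6600
beam 6: φ=90°, α=195°
  cosα=-0.9659 sinα=-0.2588 | (2,5) | tMaxX 0.4452 tMaxY 2.5887 | tΔX 1.0353 tΔY 3.8637
    t=0.4452 [x] (1,5)
    t=1.4804 [x] (0,5) — stop
  → r_6 = 1.4804
beam 7: φ=135°, α=240°
  cosα=-0.5000 sinα=-0.8660 | (2,5) | tMaxX 0.8600 tMaxY 0.7736 | tΔX 2.0000 tΔY 1.1547
    t=0.7736 [y] (2,4)
    t=0.8600 [x] (1,4)
    t=1.9283 [y] (1,3)
    t=2.8600 [x] (0,3) — stop
  → r_7 = 2.8600

ranges = [4.1223, 6.8018, 1.5358, 2.4122, 0.6600, 1.4804, 2.8600]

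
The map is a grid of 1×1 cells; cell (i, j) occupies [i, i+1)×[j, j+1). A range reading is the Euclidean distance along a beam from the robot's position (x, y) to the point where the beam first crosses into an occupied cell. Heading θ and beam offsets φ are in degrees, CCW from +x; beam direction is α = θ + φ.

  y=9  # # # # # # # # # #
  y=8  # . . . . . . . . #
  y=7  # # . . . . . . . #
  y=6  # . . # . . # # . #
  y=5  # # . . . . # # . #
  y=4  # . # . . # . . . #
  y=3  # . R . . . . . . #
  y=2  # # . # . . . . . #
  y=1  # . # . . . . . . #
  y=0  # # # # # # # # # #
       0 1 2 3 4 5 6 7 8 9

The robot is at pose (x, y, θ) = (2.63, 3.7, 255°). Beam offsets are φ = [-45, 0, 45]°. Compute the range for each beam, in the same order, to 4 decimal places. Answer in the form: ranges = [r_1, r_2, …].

beam 1: φ=-45°, α=210°
  d=(-0.8660,-0.5000)  start (2,3)  tX=0.7275 tY=1.4000  stride 1/|dx|=1.1547 1/|dy|=2.0000
    cross x-line → (1,3), t=0.7275
    cross y-line → (1,2), t=1.4000 (wall)
  → r_1 = 1.4000
beam 2: φ=0°, α=255°
  d=(-0.2588,-0.9659)  start (2,3)  tX=2.4341 tY=0.7247  stride 1/|dx|=3.8637 1/|dy|=1.0353
    cross y-line → (2,2), t=0.7247
    cross y-line → (2,1), t=1.7600 (wall)
  → r_2 = 1.7600
beam 3: φ=45°, α=300°
  d=(0.5000,-0.8660)  start (2,3)  tX=0.7400 tY=0.8083  stride 1/|dx|=2.0000 1/|dy|=1.1547
    cross x-line → (3,3), t=0.7400
    cross y-line → (3,2), t=0.8083 (wall)
  → r_3 = 0.8083

ranges = [1.4000, 1.7600, 0.8083]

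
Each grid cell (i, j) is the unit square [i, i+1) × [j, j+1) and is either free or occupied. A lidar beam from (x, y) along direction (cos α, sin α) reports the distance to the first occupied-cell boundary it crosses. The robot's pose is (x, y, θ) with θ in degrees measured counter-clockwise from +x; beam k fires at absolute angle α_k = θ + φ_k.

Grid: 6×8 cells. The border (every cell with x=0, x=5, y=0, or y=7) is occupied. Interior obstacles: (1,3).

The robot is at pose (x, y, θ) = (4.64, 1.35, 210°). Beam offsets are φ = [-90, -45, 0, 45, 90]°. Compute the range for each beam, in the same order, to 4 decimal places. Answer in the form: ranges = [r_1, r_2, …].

beam 1: φ=-90°, α=120°
  d=(-0.5000,0.8660)  start (4,1)  tX=1.2800 tY=0.7506  stride 1/|dx|=2.0000 1/|dy|=1.1547
    cross y-line → (4,2), t=0.7506
    cross x-line → (3,2), t=1.2800
    cross y-line → (3,3), t=1.9053
    cross y-line → (3,4), t=3.0600
    cross x-line → (2,4), t=3.2800
    cross y-line → (2,5), t=4.2147
    cross x-line → (1,5), t=5.2800
    cross y-line → (1,6), t=5.3694
    cross y-line → (1,7), t=6.5241 (wall)
  → r_1 = 6.5241
beam 2: φ=-45°, α=165°
  d=(-0.9659,0.2588)  start (4,1)  tX=0.6626 tY=2.5114  stride 1/|dx|=1.0353 1/|dy|=3.8637
    cross x-line → (3,1), t=0.6626
    cross x-line → (2,1), t=1.6979
    cross y-line → (2,2), t=2.5114
    cross x-line → (1,2), t=2.7331
    cross x-line → (0,2), t=3.7684 (wall)
  → r_2 = 3.7684
beam 3: φ=0°, α=210°
  d=(-0.8660,-0.5000)  start (4,1)  tX=0.7390 tY=0.7000  stride 1/|dx|=1.1547 1/|dy|=2.0000
    cross y-line → (4,0), t=0.7000 (wall)
  → r_3 = 0.7000
beam 4: φ=45°, α=255°
  d=(-0.2588,-0.9659)  start (4,1)  tX=2.4728 tY=0.3623  stride 1/|dx|=3.8637 1/|dy|=1.0353
    cross y-line → (4,0), t=0.3623 (wall)
  → r_4 = 0.3623
beam 5: φ=90°, α=300°
  d=(0.5000,-0.8660)  start (4,1)  tX=0.7200 tY=0.4041  stride 1/|dx|=2.0000 1/|dy|=1.1547
    cross y-line → (4,0), t=0.4041 (wall)
  → r_5 = 0.4041

ranges = [6.5241, 3.7684, 0.7000, 0.3623, 0.4041]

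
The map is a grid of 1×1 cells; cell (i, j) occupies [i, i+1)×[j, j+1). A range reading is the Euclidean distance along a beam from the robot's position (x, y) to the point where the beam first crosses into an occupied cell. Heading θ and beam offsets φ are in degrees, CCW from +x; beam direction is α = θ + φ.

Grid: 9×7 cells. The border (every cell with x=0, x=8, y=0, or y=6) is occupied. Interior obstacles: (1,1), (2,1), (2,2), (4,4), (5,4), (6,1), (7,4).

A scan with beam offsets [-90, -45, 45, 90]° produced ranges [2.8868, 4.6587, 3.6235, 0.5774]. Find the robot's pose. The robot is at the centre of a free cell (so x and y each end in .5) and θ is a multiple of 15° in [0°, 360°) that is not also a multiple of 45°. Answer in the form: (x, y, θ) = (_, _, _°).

Enumerate (i+0.5, j+0.5, θ) over the 28 free cells and 16 admissible headings. For each, cast all 4 beams and compare to the given ranges.
  (1.5, 4.5, 105°): beam 1 = 5.7956 ≠ 2.8868 ✗
  (3.5, 1.5, 210°): beam 1 = 1.0000 ≠ 2.8868 ✗
  (7.5, 2.5, 255°): beam 1 = 6.7293 ≠ 2.8868 ✗
  …
  (3.5, 2.5, 60°): r_1=2.8868, r_2=4.6587, r_3=3.6235, r_4=0.5774 — all match ✓
No second candidate reproduces the full scan.

(x, y, θ) = (3.5, 2.5, 60°)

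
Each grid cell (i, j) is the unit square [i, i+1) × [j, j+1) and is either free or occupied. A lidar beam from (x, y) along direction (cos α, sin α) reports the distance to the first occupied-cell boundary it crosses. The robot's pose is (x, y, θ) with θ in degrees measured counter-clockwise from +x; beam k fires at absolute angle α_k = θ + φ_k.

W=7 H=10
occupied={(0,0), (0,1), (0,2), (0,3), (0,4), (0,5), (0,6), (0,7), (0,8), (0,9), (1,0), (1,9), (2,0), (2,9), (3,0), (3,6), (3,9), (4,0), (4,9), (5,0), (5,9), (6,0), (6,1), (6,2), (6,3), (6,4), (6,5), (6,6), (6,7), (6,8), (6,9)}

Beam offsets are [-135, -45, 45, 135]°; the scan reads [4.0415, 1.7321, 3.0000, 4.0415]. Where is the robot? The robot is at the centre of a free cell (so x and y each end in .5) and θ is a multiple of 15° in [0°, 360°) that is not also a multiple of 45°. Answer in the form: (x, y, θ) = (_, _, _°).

Enumerate (i+0.5, j+0.5, θ) over the 39 free cells and 16 admissible headings. For each, cast all 4 beams and compare to the given ranges.
  (2.5, 3.5, 165°): beam 2 = 3.0000 ≠ 1.7321 ✗
  (2.5, 2.5, 60°): beam 1 = 1.5529 ≠ 4.0415 ✗
  (1.5, 7.5, 165°): beam 1 = 3.0000 ≠ 4.0415 ✗
  (1.5, 6.5, 240°): beam 1 = 1.9319 ≠ 4.0415 ✗
  (1.5, 4.5, 120°): beam 1 = 4.6587 ≠ 4.0415 ✗
  …
  (4.5, 4.5, 15°): r_1=4.0415, r_2=1.7321, r_3=3.0000, r_4=4.0415 — all match ✓
Unique over the lattice → pose = (4.5, 4.5, 15°).

(x, y, θ) = (4.5, 4.5, 15°)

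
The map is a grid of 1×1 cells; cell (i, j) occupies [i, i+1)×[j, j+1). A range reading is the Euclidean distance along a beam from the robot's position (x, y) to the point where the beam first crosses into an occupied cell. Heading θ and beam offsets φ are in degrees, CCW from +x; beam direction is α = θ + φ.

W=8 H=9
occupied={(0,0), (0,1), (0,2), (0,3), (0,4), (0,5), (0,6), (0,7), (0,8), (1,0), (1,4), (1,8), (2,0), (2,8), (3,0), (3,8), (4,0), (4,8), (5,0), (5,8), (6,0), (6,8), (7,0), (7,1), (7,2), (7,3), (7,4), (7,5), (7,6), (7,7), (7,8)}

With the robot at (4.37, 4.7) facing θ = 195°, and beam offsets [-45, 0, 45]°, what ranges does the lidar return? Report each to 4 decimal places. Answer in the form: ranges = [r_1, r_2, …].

beam 1: φ=-45°, α=150°
  cosα=-0.8660 sinα=0.5000 | (4,4) | tMaxX 0.4272 tMaxY 0.6000 | tΔX 1.1547 tΔY 2.0000
    t=0.4272 [x] (3,4)
    t=0.6000 [y] (3,5)
    t=1.5819 [x] (2,5)
    t=2.6000 [y] (2,6)
    t=2.7366 [x] (1,6)
    t=3.8913 [x] (0,6) — stop
  → r_1 = 3.8913
beam 2: φ=0°, α=195°
  cosα=-0.9659 sinα=-0.2588 | (4,4) | tMaxX 0.3831 tMaxY 2.7046 | tΔX 1.0353 tΔY 3.8637
    t=0.3831 [x] (3,4)
    t=1.4183 [x] (2,4)
    t=2.4536 [x] (1,4) — stop
  → r_2 = 2.4536
beam 3: φ=45°, α=240°
  cosα=-0.5000 sinα=-0.8660 | (4,4) | tMaxX 0.7400 tMaxY 0.8083 | tΔX 2.0000 tΔY 1.1547
    t=0.7400 [x] (3,4)
    t=0.8083 [y] (3,3)
    t=1.9630 [y] (3,2)
    t=2.7400 [x] (2,2)
    t=3.1177 [y] (2,1)
    t=4.2724 [y] (2,0) — stop
  → r_3 = 4.2724

ranges = [3.8913, 2.4536, 4.2724]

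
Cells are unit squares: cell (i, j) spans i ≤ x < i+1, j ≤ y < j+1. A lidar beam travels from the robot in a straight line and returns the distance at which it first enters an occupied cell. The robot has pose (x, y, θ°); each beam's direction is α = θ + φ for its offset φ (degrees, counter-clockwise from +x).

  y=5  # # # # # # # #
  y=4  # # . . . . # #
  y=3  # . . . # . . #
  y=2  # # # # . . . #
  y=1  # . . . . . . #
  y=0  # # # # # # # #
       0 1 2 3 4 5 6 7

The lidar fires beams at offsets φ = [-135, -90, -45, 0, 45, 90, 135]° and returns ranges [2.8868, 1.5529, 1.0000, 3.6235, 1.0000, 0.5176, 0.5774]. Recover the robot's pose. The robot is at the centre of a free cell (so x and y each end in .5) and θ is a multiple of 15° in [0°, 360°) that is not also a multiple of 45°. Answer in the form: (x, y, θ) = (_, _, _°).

(x, y, θ) = (3.5, 4.5, 345°)

Candidates: 18 free-cell centres × 16 headings = 288 poses. Raycast each; keep the one whose scan matches to 4 dp.
  (6.5, 1.5, 120°): beam 1 = 0.5176 ≠ 2.8868 ✗
  (2.5, 4.5, 300°): beam 1 = 0.5176 ≠ 2.8868 ✗
  (2.5, 1.5, 240°): beam 1 = 0.5176 ≠ 2.8868 ✗
  …
  (3.5, 4.5, 345°): r_1=2.8868, r_2=1.5529, r_3=1.0000, r_4=3.6235, r_5=1.0000, r_6=0.5176, r_7=0.5774 — all match ✓
Only this pose fits every beam.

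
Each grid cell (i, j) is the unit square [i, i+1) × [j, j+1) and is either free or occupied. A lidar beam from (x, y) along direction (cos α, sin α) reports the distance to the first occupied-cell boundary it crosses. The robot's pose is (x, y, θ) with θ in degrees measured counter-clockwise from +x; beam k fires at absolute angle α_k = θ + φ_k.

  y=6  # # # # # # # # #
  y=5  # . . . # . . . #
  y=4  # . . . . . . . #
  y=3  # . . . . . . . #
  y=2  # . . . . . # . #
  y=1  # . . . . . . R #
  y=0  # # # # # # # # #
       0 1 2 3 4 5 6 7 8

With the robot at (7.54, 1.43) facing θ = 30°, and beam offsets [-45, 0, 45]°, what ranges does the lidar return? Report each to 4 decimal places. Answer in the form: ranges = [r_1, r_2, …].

beam 1: φ=-45°, α=345°
  dir = (cos 345°, sin 345°) = (0.9659, -0.2588); from cell (7,1)
  next x-line at t=0.4762, next y-line at t=1.6614; Δt_x=1.0353, Δt_y=3.8637
    x: enter (8,1) at t=0.4762 ← occupied
  → r_1 = 0.4762
beam 2: φ=0°, α=30°
  dir = (cos 30°, sin 30°) = (0.8660, 0.5000); from cell (7,1)
  next x-line at t=0.5312, next y-line at t=1.1400; Δt_x=1.1547, Δt_y=2.0000
    x: enter (8,1) at t=0.5312 ← occupied
  → r_2 = 0.5312
beam 3: φ=45°, α=75°
  dir = (cos 75°, sin 75°) = (0.2588, 0.9659); from cell (7,1)
  next x-line at t=1.7773, next y-line at t=0.5901; Δt_x=3.8637, Δt_y=1.0353
    y: enter (7,2) at t=0.5901
    y: enter (7,3) at t=1.6254
    x: enter (8,3) at t=1.7773 ← occupied
  → r_3 = 1.7773

ranges = [0.4762, 0.5312, 1.7773]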